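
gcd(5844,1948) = 1948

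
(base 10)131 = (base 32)43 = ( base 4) 2003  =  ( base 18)75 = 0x83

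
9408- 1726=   7682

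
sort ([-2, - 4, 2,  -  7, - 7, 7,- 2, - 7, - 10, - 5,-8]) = [ - 10, - 8, - 7, - 7, - 7,  -  5, -4,-2,- 2,2, 7] 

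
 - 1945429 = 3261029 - 5206458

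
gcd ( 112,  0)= 112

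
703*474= 333222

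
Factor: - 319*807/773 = -257433/773 =-3^1*11^1*29^1 * 269^1*773^( - 1) 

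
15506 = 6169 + 9337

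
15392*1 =15392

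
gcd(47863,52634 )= 1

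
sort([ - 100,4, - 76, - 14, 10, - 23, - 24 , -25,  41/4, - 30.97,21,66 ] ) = [ - 100, - 76, - 30.97, - 25 , - 24, - 23,-14,4,10,41/4, 21,66 ]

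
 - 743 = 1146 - 1889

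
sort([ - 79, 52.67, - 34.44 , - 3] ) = [ - 79,  -  34.44, - 3 , 52.67 ] 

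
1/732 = 1/732  =  0.00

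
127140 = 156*815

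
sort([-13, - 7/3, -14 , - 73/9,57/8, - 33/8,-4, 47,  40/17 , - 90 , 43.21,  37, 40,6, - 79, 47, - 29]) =[ - 90, - 79, - 29, - 14, - 13,-73/9,-33/8,-4,-7/3, 40/17, 6, 57/8 , 37,40 , 43.21 , 47,47]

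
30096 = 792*38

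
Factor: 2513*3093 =7772709= 3^1 * 7^1*359^1*1031^1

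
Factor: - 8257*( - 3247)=26810479 = 17^1  *  23^1*191^1*359^1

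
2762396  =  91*30356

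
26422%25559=863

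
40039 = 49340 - 9301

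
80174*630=50509620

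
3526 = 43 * 82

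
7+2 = 9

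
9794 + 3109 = 12903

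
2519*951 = 2395569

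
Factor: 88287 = 3^1* 29429^1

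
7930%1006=888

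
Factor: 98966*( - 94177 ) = - 9320320982 = - 2^1*7^1*41^1*2297^1*7069^1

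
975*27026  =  26350350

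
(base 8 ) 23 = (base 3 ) 201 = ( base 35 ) J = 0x13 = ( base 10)19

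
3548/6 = 591 + 1/3 = 591.33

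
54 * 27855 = 1504170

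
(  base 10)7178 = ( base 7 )26633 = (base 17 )17e4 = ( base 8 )16012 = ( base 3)100211212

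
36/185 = 36/185 = 0.19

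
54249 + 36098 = 90347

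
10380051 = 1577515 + 8802536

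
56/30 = 28/15 = 1.87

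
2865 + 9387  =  12252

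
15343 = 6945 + 8398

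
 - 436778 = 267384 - 704162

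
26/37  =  26/37  =  0.70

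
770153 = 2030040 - 1259887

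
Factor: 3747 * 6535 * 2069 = 3^1 * 5^1*1249^1*1307^1 * 2069^1 =50662868505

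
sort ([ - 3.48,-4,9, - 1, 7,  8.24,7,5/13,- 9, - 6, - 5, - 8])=[ - 9,-8, - 6, - 5 , - 4, - 3.48 , - 1,5/13,7,7,  8.24,9]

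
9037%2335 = 2032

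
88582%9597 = 2209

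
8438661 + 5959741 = 14398402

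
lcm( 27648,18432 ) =55296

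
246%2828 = 246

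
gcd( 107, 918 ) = 1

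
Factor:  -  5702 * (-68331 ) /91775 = 389623362/91775=2^1 * 3^1*5^( - 2)*2851^1*3671^( - 1)*22777^1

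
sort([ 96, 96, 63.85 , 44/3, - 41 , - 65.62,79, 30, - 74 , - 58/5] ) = [ - 74, - 65.62, - 41, - 58/5 , 44/3, 30, 63.85, 79 , 96, 96] 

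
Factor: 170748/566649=2^2*3^1*17^1*677^(-1) = 204/677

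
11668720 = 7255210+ 4413510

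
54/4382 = 27/2191 = 0.01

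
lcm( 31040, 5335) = 341440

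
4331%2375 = 1956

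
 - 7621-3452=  - 11073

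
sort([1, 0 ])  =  [ 0,1]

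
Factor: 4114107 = 3^2 * 307^1*1489^1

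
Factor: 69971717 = 701^1*99817^1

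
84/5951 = 84/5951  =  0.01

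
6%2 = 0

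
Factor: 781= 11^1*71^1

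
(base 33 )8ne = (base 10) 9485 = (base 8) 22415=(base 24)gb5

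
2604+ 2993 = 5597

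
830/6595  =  166/1319  =  0.13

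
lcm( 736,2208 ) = 2208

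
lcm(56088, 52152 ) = 2972664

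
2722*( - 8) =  - 21776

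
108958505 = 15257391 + 93701114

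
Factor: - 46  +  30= - 16= -2^4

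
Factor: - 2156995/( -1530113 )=5^1*13^( - 1 )*117701^( - 1)*431399^1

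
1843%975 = 868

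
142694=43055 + 99639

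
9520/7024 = 595/439 = 1.36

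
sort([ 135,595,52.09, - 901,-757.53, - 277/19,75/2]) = [ - 901, - 757.53, - 277/19, 75/2 , 52.09,  135,  595 ]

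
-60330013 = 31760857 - 92090870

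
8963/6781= 8963/6781 = 1.32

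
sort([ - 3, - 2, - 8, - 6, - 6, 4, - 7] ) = [  -  8, - 7, - 6, - 6,-3, - 2,  4]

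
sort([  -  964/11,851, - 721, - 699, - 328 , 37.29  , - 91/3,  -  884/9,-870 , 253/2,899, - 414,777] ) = [ - 870, - 721, - 699,  -  414, - 328,-884/9, - 964/11, - 91/3,37.29,253/2,777,851,899]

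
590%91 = 44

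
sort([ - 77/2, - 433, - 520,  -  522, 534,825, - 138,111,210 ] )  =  [ - 522, - 520, - 433, - 138, - 77/2, 111,  210  ,  534 , 825] 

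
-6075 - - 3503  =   - 2572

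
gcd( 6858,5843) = 1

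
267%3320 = 267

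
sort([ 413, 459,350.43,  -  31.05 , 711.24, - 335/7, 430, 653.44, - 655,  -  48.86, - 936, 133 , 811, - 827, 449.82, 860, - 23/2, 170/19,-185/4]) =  [ - 936,  -  827,  -  655,-48.86, - 335/7 ,- 185/4, - 31.05,- 23/2,  170/19, 133, 350.43 , 413, 430, 449.82,  459, 653.44, 711.24, 811, 860 ] 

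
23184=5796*4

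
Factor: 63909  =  3^5*263^1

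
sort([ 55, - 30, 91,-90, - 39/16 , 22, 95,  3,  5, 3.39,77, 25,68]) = [ - 90, - 30, - 39/16,  3,3.39,  5, 22, 25,55, 68, 77,91,95 ] 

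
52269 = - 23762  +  76031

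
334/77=334/77 = 4.34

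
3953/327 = 12 + 29/327 =12.09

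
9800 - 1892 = 7908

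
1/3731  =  1/3731= 0.00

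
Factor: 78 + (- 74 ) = 2^2  =  4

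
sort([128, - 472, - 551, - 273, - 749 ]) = [-749, - 551, - 472,-273, 128 ] 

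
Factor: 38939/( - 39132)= -2^( - 2)*3^( - 2)*23^1*1087^( - 1 )*1693^1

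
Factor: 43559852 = 2^2*7^1 *53^1*149^1*197^1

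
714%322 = 70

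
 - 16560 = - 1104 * 15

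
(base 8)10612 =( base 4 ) 1012022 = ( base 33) 442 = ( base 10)4490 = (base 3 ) 20011022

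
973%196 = 189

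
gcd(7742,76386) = 2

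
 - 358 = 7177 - 7535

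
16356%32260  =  16356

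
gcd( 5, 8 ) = 1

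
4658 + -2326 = 2332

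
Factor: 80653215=3^1*5^1*163^1*32987^1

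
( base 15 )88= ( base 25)53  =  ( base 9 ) 152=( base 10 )128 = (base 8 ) 200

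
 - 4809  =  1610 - 6419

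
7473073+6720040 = 14193113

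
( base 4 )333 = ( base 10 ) 63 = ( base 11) 58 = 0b111111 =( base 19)36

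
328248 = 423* 776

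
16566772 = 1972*8401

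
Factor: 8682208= 2^5*181^1*  1499^1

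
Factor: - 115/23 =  - 5^1= - 5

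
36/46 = 18/23 = 0.78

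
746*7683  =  5731518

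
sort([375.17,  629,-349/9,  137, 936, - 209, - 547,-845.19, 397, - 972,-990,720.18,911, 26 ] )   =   [-990, -972, -845.19,-547, - 209,-349/9,26, 137, 375.17, 397,629,  720.18,911 , 936]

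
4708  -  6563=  - 1855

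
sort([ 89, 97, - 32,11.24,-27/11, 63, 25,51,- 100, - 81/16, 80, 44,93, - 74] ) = [-100, - 74, - 32, - 81/16,-27/11,11.24,25,44, 51,63, 80, 89, 93,97 ] 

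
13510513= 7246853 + 6263660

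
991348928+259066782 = 1250415710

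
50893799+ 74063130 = 124956929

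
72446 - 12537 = 59909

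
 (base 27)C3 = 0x147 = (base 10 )327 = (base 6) 1303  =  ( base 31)ah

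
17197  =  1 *17197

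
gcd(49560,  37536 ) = 24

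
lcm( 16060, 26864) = 1477520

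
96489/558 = 172+57/62 =172.92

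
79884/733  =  108 + 720/733 = 108.98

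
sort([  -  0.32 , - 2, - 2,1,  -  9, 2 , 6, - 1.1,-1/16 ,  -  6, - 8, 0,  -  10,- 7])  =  [ - 10, - 9, - 8,-7,-6,  -  2,-2,  -  1.1,  -  0.32, - 1/16,0 , 1 , 2 , 6]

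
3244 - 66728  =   - 63484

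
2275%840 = 595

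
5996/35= 5996/35 = 171.31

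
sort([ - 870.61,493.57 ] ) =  [ - 870.61, 493.57]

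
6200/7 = 6200/7 =885.71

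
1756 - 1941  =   - 185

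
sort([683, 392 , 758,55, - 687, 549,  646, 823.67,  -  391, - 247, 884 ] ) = [ - 687 , - 391, - 247,55,392, 549, 646,683, 758, 823.67, 884 ] 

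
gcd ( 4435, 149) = 1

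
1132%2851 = 1132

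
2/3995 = 2/3995 = 0.00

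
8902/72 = 123+ 23/36=123.64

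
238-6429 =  - 6191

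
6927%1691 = 163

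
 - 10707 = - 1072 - 9635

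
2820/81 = 940/27 = 34.81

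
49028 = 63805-14777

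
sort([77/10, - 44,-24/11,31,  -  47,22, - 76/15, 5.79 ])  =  [ - 47, - 44, - 76/15, - 24/11,5.79 , 77/10,  22, 31 ] 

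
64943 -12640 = 52303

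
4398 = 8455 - 4057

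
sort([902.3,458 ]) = [ 458,902.3] 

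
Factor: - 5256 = -2^3*3^2*73^1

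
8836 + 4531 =13367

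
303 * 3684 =1116252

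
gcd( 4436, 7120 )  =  4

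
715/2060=143/412= 0.35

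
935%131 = 18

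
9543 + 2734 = 12277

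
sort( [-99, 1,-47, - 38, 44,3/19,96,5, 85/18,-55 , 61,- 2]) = [ - 99, - 55, - 47, - 38, - 2,3/19, 1,  85/18, 5,44,61, 96] 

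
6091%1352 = 683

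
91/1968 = 91/1968 = 0.05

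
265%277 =265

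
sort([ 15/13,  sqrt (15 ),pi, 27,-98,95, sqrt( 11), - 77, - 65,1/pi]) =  [-98, - 77, - 65, 1/pi, 15/13, pi,sqrt ( 11 ),  sqrt(15 ),27,  95]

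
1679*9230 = 15497170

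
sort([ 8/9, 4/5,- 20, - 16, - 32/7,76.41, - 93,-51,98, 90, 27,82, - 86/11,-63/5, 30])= [- 93 ,  -  51, - 20, - 16, - 63/5 ,  -  86/11, - 32/7,4/5, 8/9,27,30 , 76.41,82,90,98 ] 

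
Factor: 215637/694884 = 71879/231628 = 2^( - 2 ) * 79^( - 1)*733^ (-1 )*71879^1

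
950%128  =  54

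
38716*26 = 1006616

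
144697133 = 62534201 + 82162932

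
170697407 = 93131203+77566204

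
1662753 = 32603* 51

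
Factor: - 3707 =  -11^1*337^1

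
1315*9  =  11835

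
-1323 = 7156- 8479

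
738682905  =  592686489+145996416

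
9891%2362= 443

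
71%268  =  71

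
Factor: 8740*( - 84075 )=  - 734815500 = - 2^2*3^1*5^3*19^2*23^1 * 59^1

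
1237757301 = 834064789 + 403692512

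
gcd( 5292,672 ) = 84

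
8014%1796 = 830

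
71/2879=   71/2879  =  0.02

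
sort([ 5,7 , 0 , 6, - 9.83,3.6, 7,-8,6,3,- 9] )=[ - 9.83,  -  9, - 8,0,3,3.6,5,6, 6,7, 7] 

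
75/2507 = 75/2507 = 0.03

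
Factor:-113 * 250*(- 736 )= 2^6*5^3*23^1*113^1= 20792000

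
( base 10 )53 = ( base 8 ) 65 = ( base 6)125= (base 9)58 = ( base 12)45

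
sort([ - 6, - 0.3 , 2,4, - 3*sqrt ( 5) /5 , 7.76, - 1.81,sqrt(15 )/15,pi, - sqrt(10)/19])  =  [-6, - 1.81, - 3*sqrt( 5)/5,-0.3, - sqrt(10 )/19,sqrt( 15)/15,2, pi,4 , 7.76 ] 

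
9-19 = - 10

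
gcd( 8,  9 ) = 1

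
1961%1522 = 439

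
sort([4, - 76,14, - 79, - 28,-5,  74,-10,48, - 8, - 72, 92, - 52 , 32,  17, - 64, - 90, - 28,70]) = [- 90  , - 79, - 76,-72, - 64, - 52,- 28, - 28,  -  10, - 8,- 5,4 , 14,  17,32, 48, 70,74, 92]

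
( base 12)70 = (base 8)124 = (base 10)84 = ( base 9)103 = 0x54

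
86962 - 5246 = 81716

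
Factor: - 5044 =-2^2* 13^1 * 97^1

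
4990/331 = 15 + 25/331 = 15.08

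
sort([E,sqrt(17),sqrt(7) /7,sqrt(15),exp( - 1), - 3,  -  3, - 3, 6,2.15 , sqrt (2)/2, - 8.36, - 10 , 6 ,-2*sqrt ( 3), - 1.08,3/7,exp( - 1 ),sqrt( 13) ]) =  [ - 10,- 8.36 , - 2*sqrt( 3), - 3, - 3, - 3, - 1.08, exp( - 1 ),exp ( - 1),sqrt( 7)/7,3/7 , sqrt( 2 )/2,2.15, E, sqrt(13), sqrt( 15),  sqrt(17),6,6 ]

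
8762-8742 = 20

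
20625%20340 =285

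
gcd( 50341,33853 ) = 1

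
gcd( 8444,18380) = 4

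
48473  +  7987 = 56460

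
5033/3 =1677 + 2/3 = 1677.67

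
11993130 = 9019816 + 2973314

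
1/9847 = 1/9847 = 0.00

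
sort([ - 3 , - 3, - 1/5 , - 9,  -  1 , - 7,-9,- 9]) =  [ - 9, -9, - 9,-7,  -  3,  -  3, -1, - 1/5 ]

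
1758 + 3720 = 5478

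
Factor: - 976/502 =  - 488/251 = - 2^3* 61^1*251^( - 1 ) 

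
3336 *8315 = 27738840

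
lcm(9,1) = 9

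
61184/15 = 4078 + 14/15 = 4078.93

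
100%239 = 100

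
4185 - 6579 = -2394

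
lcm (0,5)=0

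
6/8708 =3/4354 = 0.00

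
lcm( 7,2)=14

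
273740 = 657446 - 383706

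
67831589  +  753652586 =821484175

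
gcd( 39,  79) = 1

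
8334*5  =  41670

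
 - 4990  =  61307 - 66297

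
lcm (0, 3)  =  0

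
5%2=1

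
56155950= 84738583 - 28582633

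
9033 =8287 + 746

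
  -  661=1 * (-661 ) 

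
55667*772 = 42974924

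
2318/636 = 1159/318  =  3.64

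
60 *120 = 7200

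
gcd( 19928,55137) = 1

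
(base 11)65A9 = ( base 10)8710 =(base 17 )1d26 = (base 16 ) 2206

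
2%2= 0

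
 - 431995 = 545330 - 977325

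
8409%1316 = 513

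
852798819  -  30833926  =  821964893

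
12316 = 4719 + 7597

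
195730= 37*5290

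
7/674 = 7/674 =0.01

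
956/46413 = 956/46413 = 0.02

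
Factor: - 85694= - 2^1*7^1*6121^1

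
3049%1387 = 275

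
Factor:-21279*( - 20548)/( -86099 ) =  - 2^2*3^1*11^1*13^(- 1 ) *37^( - 1)*41^1*173^1 *179^( - 1)*467^1 = -437240892/86099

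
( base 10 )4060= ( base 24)714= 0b111111011100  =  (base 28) 550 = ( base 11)3061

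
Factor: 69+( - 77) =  - 8 = - 2^3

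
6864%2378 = 2108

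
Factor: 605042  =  2^1*353^1*857^1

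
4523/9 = 502 + 5/9 = 502.56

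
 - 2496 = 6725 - 9221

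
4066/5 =813 + 1/5 =813.20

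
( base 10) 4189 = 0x105D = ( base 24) 76D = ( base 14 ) 1753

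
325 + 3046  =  3371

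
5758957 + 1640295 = 7399252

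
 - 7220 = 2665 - 9885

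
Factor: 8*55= 2^3*5^1*11^1 =440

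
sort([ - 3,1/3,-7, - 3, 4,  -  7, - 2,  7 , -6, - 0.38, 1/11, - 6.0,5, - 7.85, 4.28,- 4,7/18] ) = [-7.85, -7 ,-7, -6, - 6.0, - 4,-3, - 3, - 2, - 0.38,1/11 , 1/3,7/18, 4,4.28,5,7 ]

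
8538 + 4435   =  12973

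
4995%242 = 155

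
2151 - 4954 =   -  2803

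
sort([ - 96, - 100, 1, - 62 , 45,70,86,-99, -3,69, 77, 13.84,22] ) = [-100,-99, - 96, - 62, - 3,1 , 13.84,22, 45,69,70,77,86] 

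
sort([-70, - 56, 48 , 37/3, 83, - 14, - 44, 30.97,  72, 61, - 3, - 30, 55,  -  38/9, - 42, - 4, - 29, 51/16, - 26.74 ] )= [ - 70, - 56, - 44,-42 , - 30,-29, - 26.74, - 14, - 38/9 , - 4,-3, 51/16, 37/3, 30.97, 48,55, 61, 72, 83 ]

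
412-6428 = - 6016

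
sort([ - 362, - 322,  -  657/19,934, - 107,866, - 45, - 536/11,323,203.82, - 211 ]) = [ - 362  ,- 322, - 211, - 107, - 536/11, - 45, - 657/19,203.82,323,866,934 ]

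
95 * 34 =3230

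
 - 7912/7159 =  - 7912/7159 = - 1.11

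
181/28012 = 181/28012 = 0.01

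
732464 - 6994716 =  - 6262252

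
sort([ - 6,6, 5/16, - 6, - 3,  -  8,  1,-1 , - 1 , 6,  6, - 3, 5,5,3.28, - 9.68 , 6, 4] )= [-9.68, - 8, - 6,  -  6, - 3, - 3, - 1,-1,5/16, 1, 3.28,4,5,5,6, 6 , 6, 6 ]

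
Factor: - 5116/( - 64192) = 2^( - 4 )*17^(  -  1) * 59^ ( - 1 )*1279^1=1279/16048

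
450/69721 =450/69721 = 0.01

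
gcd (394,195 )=1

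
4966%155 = 6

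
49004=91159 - 42155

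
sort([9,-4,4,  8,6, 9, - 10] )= [ - 10,-4,4, 6, 8, 9,9 ]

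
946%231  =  22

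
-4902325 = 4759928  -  9662253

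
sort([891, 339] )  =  [339, 891]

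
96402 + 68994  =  165396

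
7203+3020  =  10223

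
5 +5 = 10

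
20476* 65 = 1330940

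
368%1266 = 368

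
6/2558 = 3/1279 = 0.00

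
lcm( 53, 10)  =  530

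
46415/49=46415/49 = 947.24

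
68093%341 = 234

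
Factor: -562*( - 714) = 401268 = 2^2*3^1 * 7^1*17^1*281^1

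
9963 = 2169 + 7794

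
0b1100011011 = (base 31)pk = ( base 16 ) 31b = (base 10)795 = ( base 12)563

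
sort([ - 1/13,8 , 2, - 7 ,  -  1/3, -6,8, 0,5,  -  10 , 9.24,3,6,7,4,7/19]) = [ - 10, -7, - 6,  -  1/3, - 1/13,0,7/19, 2, 3, 4,5, 6, 7,  8, 8,9.24]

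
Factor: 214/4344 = 107/2172   =  2^( - 2)*3^( - 1)*107^1*181^( - 1)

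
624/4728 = 26/197 = 0.13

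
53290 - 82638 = -29348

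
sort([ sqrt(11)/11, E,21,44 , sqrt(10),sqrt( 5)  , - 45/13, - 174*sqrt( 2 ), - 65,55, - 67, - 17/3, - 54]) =[  -  174*sqrt( 2 ), - 67, - 65, - 54, - 17/3,- 45/13, sqrt( 11 ) /11,sqrt(5 ),E,sqrt(10),21, 44, 55] 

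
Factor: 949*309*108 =31670028  =  2^2*3^4*13^1*73^1*103^1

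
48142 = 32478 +15664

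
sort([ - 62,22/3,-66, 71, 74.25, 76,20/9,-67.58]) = [ - 67.58  , - 66, - 62,20/9, 22/3 , 71, 74.25,  76 ] 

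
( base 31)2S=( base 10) 90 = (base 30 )30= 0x5a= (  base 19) 4e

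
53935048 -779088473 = -725153425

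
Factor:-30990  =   - 2^1*3^1*5^1*1033^1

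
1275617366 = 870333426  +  405283940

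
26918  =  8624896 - 8597978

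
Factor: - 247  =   - 13^1 *19^1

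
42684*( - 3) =-128052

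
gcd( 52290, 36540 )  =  630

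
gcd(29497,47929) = 1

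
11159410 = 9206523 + 1952887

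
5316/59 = 5316/59 = 90.10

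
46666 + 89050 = 135716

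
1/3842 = 1/3842 = 0.00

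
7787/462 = 16+395/462 = 16.85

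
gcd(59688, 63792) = 72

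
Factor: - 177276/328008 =-187/346 = - 2^( - 1 )*11^1*17^1*173^(-1)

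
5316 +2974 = 8290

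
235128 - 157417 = 77711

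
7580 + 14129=21709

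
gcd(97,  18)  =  1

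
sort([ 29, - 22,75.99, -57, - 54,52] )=[ - 57, - 54, - 22, 29,52,75.99]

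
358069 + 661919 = 1019988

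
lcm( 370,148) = 740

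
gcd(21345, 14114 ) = 1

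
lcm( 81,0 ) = 0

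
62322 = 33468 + 28854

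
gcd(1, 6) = 1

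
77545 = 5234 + 72311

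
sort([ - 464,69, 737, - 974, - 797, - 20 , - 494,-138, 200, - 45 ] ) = [-974, - 797, - 494, - 464, - 138, - 45, - 20,69 , 200,737 ] 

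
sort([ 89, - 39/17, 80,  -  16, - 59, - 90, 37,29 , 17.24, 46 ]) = [-90, - 59,-16, - 39/17, 17.24, 29, 37,46,80,89]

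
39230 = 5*7846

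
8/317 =8/317  =  0.03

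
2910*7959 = 23160690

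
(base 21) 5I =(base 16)7b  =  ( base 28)4b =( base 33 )3o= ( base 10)123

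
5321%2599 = 123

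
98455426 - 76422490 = 22032936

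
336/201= 1 + 45/67  =  1.67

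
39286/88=446 + 19/44 = 446.43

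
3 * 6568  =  19704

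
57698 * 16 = 923168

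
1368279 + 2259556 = 3627835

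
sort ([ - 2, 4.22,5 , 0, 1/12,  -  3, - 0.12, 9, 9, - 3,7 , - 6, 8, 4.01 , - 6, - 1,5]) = [-6, - 6,  -  3, - 3, - 2,-1,- 0.12, 0, 1/12, 4.01,4.22 , 5,5,7, 8,  9,  9 ]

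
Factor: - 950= - 2^1* 5^2*19^1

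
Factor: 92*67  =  2^2*23^1*67^1  =  6164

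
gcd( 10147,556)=139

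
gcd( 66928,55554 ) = 94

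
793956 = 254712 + 539244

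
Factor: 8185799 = 8185799^1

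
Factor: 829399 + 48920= 3^2*13^1*7507^1 = 878319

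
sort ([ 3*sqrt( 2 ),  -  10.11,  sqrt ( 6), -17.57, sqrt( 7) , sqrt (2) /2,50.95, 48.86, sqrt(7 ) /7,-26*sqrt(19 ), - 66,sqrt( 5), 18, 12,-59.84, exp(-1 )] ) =[ - 26*sqrt (19), - 66, - 59.84, - 17.57, - 10.11, exp( - 1), sqrt( 7)/7,sqrt( 2)/2, sqrt( 5 ), sqrt( 6),  sqrt(7 ),3*sqrt (2),12,  18, 48.86, 50.95]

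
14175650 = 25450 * 557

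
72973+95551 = 168524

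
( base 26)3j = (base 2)1100001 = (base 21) 4D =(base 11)89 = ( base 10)97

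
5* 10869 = 54345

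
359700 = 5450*66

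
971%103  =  44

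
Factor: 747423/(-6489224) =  - 2^ ( - 3)*3^2*  7^( - 1) * 83047^1*115879^(  -  1)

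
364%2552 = 364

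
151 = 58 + 93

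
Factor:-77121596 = -2^2*97^1 * 113^1 * 1759^1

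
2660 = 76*35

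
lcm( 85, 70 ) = 1190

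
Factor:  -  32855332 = - 2^2*19^2*61^1* 373^1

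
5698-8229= -2531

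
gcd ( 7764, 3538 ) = 2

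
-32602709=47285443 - 79888152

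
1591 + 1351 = 2942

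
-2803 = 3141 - 5944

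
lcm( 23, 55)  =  1265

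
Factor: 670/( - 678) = -335/339 = -3^(-1)*5^1*67^1*113^(-1)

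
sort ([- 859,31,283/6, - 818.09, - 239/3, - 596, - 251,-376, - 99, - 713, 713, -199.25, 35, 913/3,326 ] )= [ - 859, - 818.09, - 713, - 596,  -  376, - 251, - 199.25,- 99,-239/3, 31,35, 283/6, 913/3,326, 713]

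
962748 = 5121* 188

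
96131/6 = 96131/6= 16021.83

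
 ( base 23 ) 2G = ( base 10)62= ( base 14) 46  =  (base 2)111110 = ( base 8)76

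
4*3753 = 15012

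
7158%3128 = 902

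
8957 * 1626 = 14564082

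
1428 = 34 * 42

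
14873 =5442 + 9431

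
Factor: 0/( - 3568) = 0^1 = 0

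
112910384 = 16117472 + 96792912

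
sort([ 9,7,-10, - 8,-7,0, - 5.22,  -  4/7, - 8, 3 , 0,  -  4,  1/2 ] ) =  [ - 10,-8, - 8, - 7,- 5.22,-4,-4/7,0,0,1/2,3,7,9 ]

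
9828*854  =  8393112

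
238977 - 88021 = 150956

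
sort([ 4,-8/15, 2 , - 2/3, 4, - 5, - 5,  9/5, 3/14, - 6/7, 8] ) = [ - 5, - 5, - 6/7,  -  2/3,-8/15,3/14, 9/5, 2,4, 4,8 ]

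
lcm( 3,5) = 15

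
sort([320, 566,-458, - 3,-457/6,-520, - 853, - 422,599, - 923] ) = [ - 923, - 853, - 520, - 458, - 422,-457/6, - 3 , 320,566,599 ] 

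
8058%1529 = 413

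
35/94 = 35/94 =0.37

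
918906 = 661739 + 257167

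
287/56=41/8 = 5.12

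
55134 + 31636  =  86770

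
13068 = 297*44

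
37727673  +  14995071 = 52722744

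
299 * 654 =195546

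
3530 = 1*3530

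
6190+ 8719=14909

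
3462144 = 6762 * 512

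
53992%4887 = 235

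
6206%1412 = 558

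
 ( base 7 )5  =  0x5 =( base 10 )5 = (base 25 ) 5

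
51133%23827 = 3479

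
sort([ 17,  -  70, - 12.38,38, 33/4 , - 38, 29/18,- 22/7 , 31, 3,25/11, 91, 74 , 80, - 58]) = [-70,  -  58, - 38 ,-12.38, - 22/7,29/18,25/11,3,33/4, 17,31, 38, 74,80, 91]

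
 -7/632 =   -  7/632 = - 0.01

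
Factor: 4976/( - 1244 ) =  - 4=- 2^2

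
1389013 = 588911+800102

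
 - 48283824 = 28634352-76918176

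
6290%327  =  77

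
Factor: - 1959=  -3^1*653^1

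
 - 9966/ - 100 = 99 + 33/50 = 99.66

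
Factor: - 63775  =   - 5^2* 2551^1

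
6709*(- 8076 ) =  - 54181884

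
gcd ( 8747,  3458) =1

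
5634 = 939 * 6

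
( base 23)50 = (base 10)115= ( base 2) 1110011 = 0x73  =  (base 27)47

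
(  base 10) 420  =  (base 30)e0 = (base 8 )644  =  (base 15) 1D0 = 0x1a4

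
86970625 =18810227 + 68160398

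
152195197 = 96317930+55877267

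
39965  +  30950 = 70915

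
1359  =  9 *151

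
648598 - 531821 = 116777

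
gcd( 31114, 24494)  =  662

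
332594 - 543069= -210475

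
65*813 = 52845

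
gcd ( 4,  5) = 1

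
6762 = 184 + 6578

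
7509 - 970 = 6539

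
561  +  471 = 1032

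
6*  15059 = 90354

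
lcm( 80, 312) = 3120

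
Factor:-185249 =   -  17^2*641^1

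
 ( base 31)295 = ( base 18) 6ea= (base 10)2206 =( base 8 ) 4236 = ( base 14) B38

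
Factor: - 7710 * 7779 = -2^1*3^2*5^1 *257^1 * 2593^1 = - 59976090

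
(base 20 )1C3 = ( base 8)1203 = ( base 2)1010000011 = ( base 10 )643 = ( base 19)1EG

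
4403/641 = 4403/641 = 6.87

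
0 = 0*14727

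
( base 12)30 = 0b100100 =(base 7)51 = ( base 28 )18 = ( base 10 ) 36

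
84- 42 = 42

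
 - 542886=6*(-90481)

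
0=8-8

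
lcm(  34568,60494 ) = 241976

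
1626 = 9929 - 8303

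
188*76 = 14288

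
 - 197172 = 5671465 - 5868637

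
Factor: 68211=3^2*11^1*13^1*53^1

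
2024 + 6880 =8904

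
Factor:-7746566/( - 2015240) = 2^ ( - 2)*5^( - 1)*19^1 * 83^( - 1)*607^( - 1 )*203857^1 = 3873283/1007620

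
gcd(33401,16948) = 1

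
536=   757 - 221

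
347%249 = 98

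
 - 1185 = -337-848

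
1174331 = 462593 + 711738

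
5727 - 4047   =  1680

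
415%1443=415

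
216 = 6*36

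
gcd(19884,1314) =6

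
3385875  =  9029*375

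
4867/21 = 4867/21 = 231.76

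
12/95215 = 12/95215 = 0.00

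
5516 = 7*788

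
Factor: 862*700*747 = 450739800= 2^3*3^2*5^2*7^1*83^1 *431^1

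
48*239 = 11472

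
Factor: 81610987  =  683^1*119489^1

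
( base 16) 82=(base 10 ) 130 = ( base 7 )244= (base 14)94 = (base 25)55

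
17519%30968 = 17519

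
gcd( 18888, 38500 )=4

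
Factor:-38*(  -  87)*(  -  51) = - 168606  =  - 2^1*3^2*17^1*19^1 * 29^1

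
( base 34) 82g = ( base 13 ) 432b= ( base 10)9332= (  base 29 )B2N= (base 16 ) 2474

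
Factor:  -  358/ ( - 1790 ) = 5^ (-1)  =  1/5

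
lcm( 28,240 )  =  1680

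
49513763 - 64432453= -14918690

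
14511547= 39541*367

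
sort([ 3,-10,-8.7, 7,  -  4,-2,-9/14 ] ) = [-10, - 8.7,  -  4,-2, -9/14,3,7] 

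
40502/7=5786 = 5786.00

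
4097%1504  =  1089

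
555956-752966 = -197010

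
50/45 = 10/9 = 1.11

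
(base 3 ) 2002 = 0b111000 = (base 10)56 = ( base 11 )51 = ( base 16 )38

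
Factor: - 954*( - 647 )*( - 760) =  - 2^4*3^2*5^1*19^1*53^1*647^1 = - 469100880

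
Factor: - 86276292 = - 2^2*3^1*17^1*422923^1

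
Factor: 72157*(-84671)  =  -59^1 * 227^1 * 373^1*1223^1 = - 6109605347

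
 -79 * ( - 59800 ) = 4724200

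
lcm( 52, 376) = 4888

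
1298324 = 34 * 38186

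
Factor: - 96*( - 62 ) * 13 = 2^6*3^1 * 13^1 * 31^1 = 77376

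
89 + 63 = 152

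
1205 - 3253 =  - 2048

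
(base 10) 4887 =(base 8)11427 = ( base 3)20201000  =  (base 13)22bc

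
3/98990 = 3/98990 = 0.00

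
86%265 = 86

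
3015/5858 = 3015/5858 = 0.51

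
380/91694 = 10/2413 = 0.00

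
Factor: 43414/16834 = 49/19  =  7^2*19^ ( - 1 )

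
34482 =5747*6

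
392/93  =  4+20/93=4.22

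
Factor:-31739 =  -17^1*1867^1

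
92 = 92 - 0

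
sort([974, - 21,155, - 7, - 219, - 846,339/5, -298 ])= [-846, - 298, - 219, - 21,  -  7 , 339/5,  155, 974 ]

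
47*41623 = 1956281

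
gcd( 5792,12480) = 32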